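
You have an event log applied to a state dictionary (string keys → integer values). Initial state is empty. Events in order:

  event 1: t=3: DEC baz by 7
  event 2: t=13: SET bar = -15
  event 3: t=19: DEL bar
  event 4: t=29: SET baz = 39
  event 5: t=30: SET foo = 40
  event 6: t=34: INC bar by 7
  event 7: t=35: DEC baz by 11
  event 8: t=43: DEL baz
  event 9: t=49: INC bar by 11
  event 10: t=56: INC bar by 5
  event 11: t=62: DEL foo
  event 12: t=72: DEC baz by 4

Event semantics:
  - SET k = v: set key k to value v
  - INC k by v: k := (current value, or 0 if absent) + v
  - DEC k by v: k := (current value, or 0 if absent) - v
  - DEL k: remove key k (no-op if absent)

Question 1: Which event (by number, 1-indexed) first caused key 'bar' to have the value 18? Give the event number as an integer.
Looking for first event where bar becomes 18:
  event 2: bar = -15
  event 3: bar = (absent)
  event 6: bar = 7
  event 7: bar = 7
  event 8: bar = 7
  event 9: bar 7 -> 18  <-- first match

Answer: 9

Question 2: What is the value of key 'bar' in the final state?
Answer: 23

Derivation:
Track key 'bar' through all 12 events:
  event 1 (t=3: DEC baz by 7): bar unchanged
  event 2 (t=13: SET bar = -15): bar (absent) -> -15
  event 3 (t=19: DEL bar): bar -15 -> (absent)
  event 4 (t=29: SET baz = 39): bar unchanged
  event 5 (t=30: SET foo = 40): bar unchanged
  event 6 (t=34: INC bar by 7): bar (absent) -> 7
  event 7 (t=35: DEC baz by 11): bar unchanged
  event 8 (t=43: DEL baz): bar unchanged
  event 9 (t=49: INC bar by 11): bar 7 -> 18
  event 10 (t=56: INC bar by 5): bar 18 -> 23
  event 11 (t=62: DEL foo): bar unchanged
  event 12 (t=72: DEC baz by 4): bar unchanged
Final: bar = 23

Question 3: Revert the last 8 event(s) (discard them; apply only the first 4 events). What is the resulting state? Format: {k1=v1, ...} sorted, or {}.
Keep first 4 events (discard last 8):
  after event 1 (t=3: DEC baz by 7): {baz=-7}
  after event 2 (t=13: SET bar = -15): {bar=-15, baz=-7}
  after event 3 (t=19: DEL bar): {baz=-7}
  after event 4 (t=29: SET baz = 39): {baz=39}

Answer: {baz=39}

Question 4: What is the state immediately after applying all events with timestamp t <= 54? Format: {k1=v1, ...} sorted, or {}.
Answer: {bar=18, foo=40}

Derivation:
Apply events with t <= 54 (9 events):
  after event 1 (t=3: DEC baz by 7): {baz=-7}
  after event 2 (t=13: SET bar = -15): {bar=-15, baz=-7}
  after event 3 (t=19: DEL bar): {baz=-7}
  after event 4 (t=29: SET baz = 39): {baz=39}
  after event 5 (t=30: SET foo = 40): {baz=39, foo=40}
  after event 6 (t=34: INC bar by 7): {bar=7, baz=39, foo=40}
  after event 7 (t=35: DEC baz by 11): {bar=7, baz=28, foo=40}
  after event 8 (t=43: DEL baz): {bar=7, foo=40}
  after event 9 (t=49: INC bar by 11): {bar=18, foo=40}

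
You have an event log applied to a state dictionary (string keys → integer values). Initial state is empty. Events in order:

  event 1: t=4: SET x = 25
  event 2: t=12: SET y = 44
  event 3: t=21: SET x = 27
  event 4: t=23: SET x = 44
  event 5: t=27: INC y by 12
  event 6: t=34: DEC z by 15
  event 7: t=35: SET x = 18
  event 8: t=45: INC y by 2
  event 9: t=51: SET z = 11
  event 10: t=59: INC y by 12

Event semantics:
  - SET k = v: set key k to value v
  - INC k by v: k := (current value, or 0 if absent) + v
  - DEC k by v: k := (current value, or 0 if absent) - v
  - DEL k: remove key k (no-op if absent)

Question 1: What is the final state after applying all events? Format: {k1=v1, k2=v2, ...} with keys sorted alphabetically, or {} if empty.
Answer: {x=18, y=70, z=11}

Derivation:
  after event 1 (t=4: SET x = 25): {x=25}
  after event 2 (t=12: SET y = 44): {x=25, y=44}
  after event 3 (t=21: SET x = 27): {x=27, y=44}
  after event 4 (t=23: SET x = 44): {x=44, y=44}
  after event 5 (t=27: INC y by 12): {x=44, y=56}
  after event 6 (t=34: DEC z by 15): {x=44, y=56, z=-15}
  after event 7 (t=35: SET x = 18): {x=18, y=56, z=-15}
  after event 8 (t=45: INC y by 2): {x=18, y=58, z=-15}
  after event 9 (t=51: SET z = 11): {x=18, y=58, z=11}
  after event 10 (t=59: INC y by 12): {x=18, y=70, z=11}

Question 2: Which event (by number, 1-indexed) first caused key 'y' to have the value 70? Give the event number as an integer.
Answer: 10

Derivation:
Looking for first event where y becomes 70:
  event 2: y = 44
  event 3: y = 44
  event 4: y = 44
  event 5: y = 56
  event 6: y = 56
  event 7: y = 56
  event 8: y = 58
  event 9: y = 58
  event 10: y 58 -> 70  <-- first match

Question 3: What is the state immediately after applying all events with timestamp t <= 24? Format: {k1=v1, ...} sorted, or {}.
Apply events with t <= 24 (4 events):
  after event 1 (t=4: SET x = 25): {x=25}
  after event 2 (t=12: SET y = 44): {x=25, y=44}
  after event 3 (t=21: SET x = 27): {x=27, y=44}
  after event 4 (t=23: SET x = 44): {x=44, y=44}

Answer: {x=44, y=44}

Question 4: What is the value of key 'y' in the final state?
Answer: 70

Derivation:
Track key 'y' through all 10 events:
  event 1 (t=4: SET x = 25): y unchanged
  event 2 (t=12: SET y = 44): y (absent) -> 44
  event 3 (t=21: SET x = 27): y unchanged
  event 4 (t=23: SET x = 44): y unchanged
  event 5 (t=27: INC y by 12): y 44 -> 56
  event 6 (t=34: DEC z by 15): y unchanged
  event 7 (t=35: SET x = 18): y unchanged
  event 8 (t=45: INC y by 2): y 56 -> 58
  event 9 (t=51: SET z = 11): y unchanged
  event 10 (t=59: INC y by 12): y 58 -> 70
Final: y = 70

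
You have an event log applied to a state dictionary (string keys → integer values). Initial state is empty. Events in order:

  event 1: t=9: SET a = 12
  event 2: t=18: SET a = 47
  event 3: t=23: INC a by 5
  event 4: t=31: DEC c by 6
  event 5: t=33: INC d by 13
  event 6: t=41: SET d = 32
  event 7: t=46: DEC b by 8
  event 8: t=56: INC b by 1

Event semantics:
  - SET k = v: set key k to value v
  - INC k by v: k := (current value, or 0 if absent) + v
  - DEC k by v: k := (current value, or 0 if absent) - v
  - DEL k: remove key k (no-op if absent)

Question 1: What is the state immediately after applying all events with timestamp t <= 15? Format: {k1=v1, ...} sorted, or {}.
Answer: {a=12}

Derivation:
Apply events with t <= 15 (1 events):
  after event 1 (t=9: SET a = 12): {a=12}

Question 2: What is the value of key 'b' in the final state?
Answer: -7

Derivation:
Track key 'b' through all 8 events:
  event 1 (t=9: SET a = 12): b unchanged
  event 2 (t=18: SET a = 47): b unchanged
  event 3 (t=23: INC a by 5): b unchanged
  event 4 (t=31: DEC c by 6): b unchanged
  event 5 (t=33: INC d by 13): b unchanged
  event 6 (t=41: SET d = 32): b unchanged
  event 7 (t=46: DEC b by 8): b (absent) -> -8
  event 8 (t=56: INC b by 1): b -8 -> -7
Final: b = -7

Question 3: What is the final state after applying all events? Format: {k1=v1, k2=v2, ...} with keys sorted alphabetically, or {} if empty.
  after event 1 (t=9: SET a = 12): {a=12}
  after event 2 (t=18: SET a = 47): {a=47}
  after event 3 (t=23: INC a by 5): {a=52}
  after event 4 (t=31: DEC c by 6): {a=52, c=-6}
  after event 5 (t=33: INC d by 13): {a=52, c=-6, d=13}
  after event 6 (t=41: SET d = 32): {a=52, c=-6, d=32}
  after event 7 (t=46: DEC b by 8): {a=52, b=-8, c=-6, d=32}
  after event 8 (t=56: INC b by 1): {a=52, b=-7, c=-6, d=32}

Answer: {a=52, b=-7, c=-6, d=32}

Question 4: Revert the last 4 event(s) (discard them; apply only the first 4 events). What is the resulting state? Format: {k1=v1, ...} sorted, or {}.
Keep first 4 events (discard last 4):
  after event 1 (t=9: SET a = 12): {a=12}
  after event 2 (t=18: SET a = 47): {a=47}
  after event 3 (t=23: INC a by 5): {a=52}
  after event 4 (t=31: DEC c by 6): {a=52, c=-6}

Answer: {a=52, c=-6}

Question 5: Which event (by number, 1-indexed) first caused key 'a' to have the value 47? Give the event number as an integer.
Looking for first event where a becomes 47:
  event 1: a = 12
  event 2: a 12 -> 47  <-- first match

Answer: 2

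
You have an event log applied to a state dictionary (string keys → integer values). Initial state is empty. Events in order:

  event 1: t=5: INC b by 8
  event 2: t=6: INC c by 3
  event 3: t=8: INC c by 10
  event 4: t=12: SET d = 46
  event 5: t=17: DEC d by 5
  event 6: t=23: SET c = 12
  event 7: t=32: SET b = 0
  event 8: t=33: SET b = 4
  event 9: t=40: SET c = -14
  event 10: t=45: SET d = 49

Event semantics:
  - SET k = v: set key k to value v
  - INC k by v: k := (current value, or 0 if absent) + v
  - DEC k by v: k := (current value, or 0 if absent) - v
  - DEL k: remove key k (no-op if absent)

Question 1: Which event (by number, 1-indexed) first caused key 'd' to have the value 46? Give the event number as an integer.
Looking for first event where d becomes 46:
  event 4: d (absent) -> 46  <-- first match

Answer: 4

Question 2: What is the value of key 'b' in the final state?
Answer: 4

Derivation:
Track key 'b' through all 10 events:
  event 1 (t=5: INC b by 8): b (absent) -> 8
  event 2 (t=6: INC c by 3): b unchanged
  event 3 (t=8: INC c by 10): b unchanged
  event 4 (t=12: SET d = 46): b unchanged
  event 5 (t=17: DEC d by 5): b unchanged
  event 6 (t=23: SET c = 12): b unchanged
  event 7 (t=32: SET b = 0): b 8 -> 0
  event 8 (t=33: SET b = 4): b 0 -> 4
  event 9 (t=40: SET c = -14): b unchanged
  event 10 (t=45: SET d = 49): b unchanged
Final: b = 4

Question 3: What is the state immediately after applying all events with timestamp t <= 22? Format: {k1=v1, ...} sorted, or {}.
Answer: {b=8, c=13, d=41}

Derivation:
Apply events with t <= 22 (5 events):
  after event 1 (t=5: INC b by 8): {b=8}
  after event 2 (t=6: INC c by 3): {b=8, c=3}
  after event 3 (t=8: INC c by 10): {b=8, c=13}
  after event 4 (t=12: SET d = 46): {b=8, c=13, d=46}
  after event 5 (t=17: DEC d by 5): {b=8, c=13, d=41}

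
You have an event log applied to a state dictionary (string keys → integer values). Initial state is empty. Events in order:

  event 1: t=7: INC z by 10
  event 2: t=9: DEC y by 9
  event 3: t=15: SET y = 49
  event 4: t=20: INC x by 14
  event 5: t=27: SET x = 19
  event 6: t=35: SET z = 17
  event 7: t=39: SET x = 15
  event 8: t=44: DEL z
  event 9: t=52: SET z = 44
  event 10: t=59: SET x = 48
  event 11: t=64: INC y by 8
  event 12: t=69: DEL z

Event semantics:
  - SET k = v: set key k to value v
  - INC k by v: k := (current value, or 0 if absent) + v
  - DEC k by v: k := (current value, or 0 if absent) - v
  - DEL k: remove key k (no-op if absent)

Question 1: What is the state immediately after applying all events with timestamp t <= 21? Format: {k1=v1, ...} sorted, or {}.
Apply events with t <= 21 (4 events):
  after event 1 (t=7: INC z by 10): {z=10}
  after event 2 (t=9: DEC y by 9): {y=-9, z=10}
  after event 3 (t=15: SET y = 49): {y=49, z=10}
  after event 4 (t=20: INC x by 14): {x=14, y=49, z=10}

Answer: {x=14, y=49, z=10}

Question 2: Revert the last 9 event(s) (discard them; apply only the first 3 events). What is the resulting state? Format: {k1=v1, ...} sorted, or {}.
Keep first 3 events (discard last 9):
  after event 1 (t=7: INC z by 10): {z=10}
  after event 2 (t=9: DEC y by 9): {y=-9, z=10}
  after event 3 (t=15: SET y = 49): {y=49, z=10}

Answer: {y=49, z=10}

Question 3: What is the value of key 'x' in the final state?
Answer: 48

Derivation:
Track key 'x' through all 12 events:
  event 1 (t=7: INC z by 10): x unchanged
  event 2 (t=9: DEC y by 9): x unchanged
  event 3 (t=15: SET y = 49): x unchanged
  event 4 (t=20: INC x by 14): x (absent) -> 14
  event 5 (t=27: SET x = 19): x 14 -> 19
  event 6 (t=35: SET z = 17): x unchanged
  event 7 (t=39: SET x = 15): x 19 -> 15
  event 8 (t=44: DEL z): x unchanged
  event 9 (t=52: SET z = 44): x unchanged
  event 10 (t=59: SET x = 48): x 15 -> 48
  event 11 (t=64: INC y by 8): x unchanged
  event 12 (t=69: DEL z): x unchanged
Final: x = 48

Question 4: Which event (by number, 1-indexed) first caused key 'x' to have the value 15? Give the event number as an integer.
Answer: 7

Derivation:
Looking for first event where x becomes 15:
  event 4: x = 14
  event 5: x = 19
  event 6: x = 19
  event 7: x 19 -> 15  <-- first match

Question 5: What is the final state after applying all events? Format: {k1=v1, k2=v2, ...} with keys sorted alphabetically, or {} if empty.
  after event 1 (t=7: INC z by 10): {z=10}
  after event 2 (t=9: DEC y by 9): {y=-9, z=10}
  after event 3 (t=15: SET y = 49): {y=49, z=10}
  after event 4 (t=20: INC x by 14): {x=14, y=49, z=10}
  after event 5 (t=27: SET x = 19): {x=19, y=49, z=10}
  after event 6 (t=35: SET z = 17): {x=19, y=49, z=17}
  after event 7 (t=39: SET x = 15): {x=15, y=49, z=17}
  after event 8 (t=44: DEL z): {x=15, y=49}
  after event 9 (t=52: SET z = 44): {x=15, y=49, z=44}
  after event 10 (t=59: SET x = 48): {x=48, y=49, z=44}
  after event 11 (t=64: INC y by 8): {x=48, y=57, z=44}
  after event 12 (t=69: DEL z): {x=48, y=57}

Answer: {x=48, y=57}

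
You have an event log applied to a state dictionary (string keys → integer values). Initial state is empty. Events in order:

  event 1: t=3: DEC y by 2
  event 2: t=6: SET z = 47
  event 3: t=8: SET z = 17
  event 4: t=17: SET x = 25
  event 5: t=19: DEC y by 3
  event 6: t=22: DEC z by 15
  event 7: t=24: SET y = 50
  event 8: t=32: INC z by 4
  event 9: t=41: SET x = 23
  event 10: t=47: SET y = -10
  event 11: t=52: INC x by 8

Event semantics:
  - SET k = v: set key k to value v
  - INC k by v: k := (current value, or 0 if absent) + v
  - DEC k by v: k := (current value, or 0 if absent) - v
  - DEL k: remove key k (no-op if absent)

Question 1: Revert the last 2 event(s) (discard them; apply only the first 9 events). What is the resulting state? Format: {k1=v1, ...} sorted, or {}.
Keep first 9 events (discard last 2):
  after event 1 (t=3: DEC y by 2): {y=-2}
  after event 2 (t=6: SET z = 47): {y=-2, z=47}
  after event 3 (t=8: SET z = 17): {y=-2, z=17}
  after event 4 (t=17: SET x = 25): {x=25, y=-2, z=17}
  after event 5 (t=19: DEC y by 3): {x=25, y=-5, z=17}
  after event 6 (t=22: DEC z by 15): {x=25, y=-5, z=2}
  after event 7 (t=24: SET y = 50): {x=25, y=50, z=2}
  after event 8 (t=32: INC z by 4): {x=25, y=50, z=6}
  after event 9 (t=41: SET x = 23): {x=23, y=50, z=6}

Answer: {x=23, y=50, z=6}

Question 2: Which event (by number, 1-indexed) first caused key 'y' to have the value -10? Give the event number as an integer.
Looking for first event where y becomes -10:
  event 1: y = -2
  event 2: y = -2
  event 3: y = -2
  event 4: y = -2
  event 5: y = -5
  event 6: y = -5
  event 7: y = 50
  event 8: y = 50
  event 9: y = 50
  event 10: y 50 -> -10  <-- first match

Answer: 10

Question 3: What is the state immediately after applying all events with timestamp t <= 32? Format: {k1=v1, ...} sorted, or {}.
Apply events with t <= 32 (8 events):
  after event 1 (t=3: DEC y by 2): {y=-2}
  after event 2 (t=6: SET z = 47): {y=-2, z=47}
  after event 3 (t=8: SET z = 17): {y=-2, z=17}
  after event 4 (t=17: SET x = 25): {x=25, y=-2, z=17}
  after event 5 (t=19: DEC y by 3): {x=25, y=-5, z=17}
  after event 6 (t=22: DEC z by 15): {x=25, y=-5, z=2}
  after event 7 (t=24: SET y = 50): {x=25, y=50, z=2}
  after event 8 (t=32: INC z by 4): {x=25, y=50, z=6}

Answer: {x=25, y=50, z=6}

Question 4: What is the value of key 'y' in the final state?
Answer: -10

Derivation:
Track key 'y' through all 11 events:
  event 1 (t=3: DEC y by 2): y (absent) -> -2
  event 2 (t=6: SET z = 47): y unchanged
  event 3 (t=8: SET z = 17): y unchanged
  event 4 (t=17: SET x = 25): y unchanged
  event 5 (t=19: DEC y by 3): y -2 -> -5
  event 6 (t=22: DEC z by 15): y unchanged
  event 7 (t=24: SET y = 50): y -5 -> 50
  event 8 (t=32: INC z by 4): y unchanged
  event 9 (t=41: SET x = 23): y unchanged
  event 10 (t=47: SET y = -10): y 50 -> -10
  event 11 (t=52: INC x by 8): y unchanged
Final: y = -10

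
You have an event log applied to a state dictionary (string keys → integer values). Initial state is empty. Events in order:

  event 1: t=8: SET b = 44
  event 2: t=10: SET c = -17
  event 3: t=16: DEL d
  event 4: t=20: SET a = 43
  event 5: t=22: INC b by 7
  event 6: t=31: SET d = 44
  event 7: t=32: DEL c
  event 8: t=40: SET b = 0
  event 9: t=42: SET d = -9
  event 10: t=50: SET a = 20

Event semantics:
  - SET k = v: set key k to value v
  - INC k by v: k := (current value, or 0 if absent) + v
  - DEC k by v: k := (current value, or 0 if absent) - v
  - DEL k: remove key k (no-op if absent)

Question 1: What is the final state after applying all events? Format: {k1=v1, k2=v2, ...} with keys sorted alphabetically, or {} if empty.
Answer: {a=20, b=0, d=-9}

Derivation:
  after event 1 (t=8: SET b = 44): {b=44}
  after event 2 (t=10: SET c = -17): {b=44, c=-17}
  after event 3 (t=16: DEL d): {b=44, c=-17}
  after event 4 (t=20: SET a = 43): {a=43, b=44, c=-17}
  after event 5 (t=22: INC b by 7): {a=43, b=51, c=-17}
  after event 6 (t=31: SET d = 44): {a=43, b=51, c=-17, d=44}
  after event 7 (t=32: DEL c): {a=43, b=51, d=44}
  after event 8 (t=40: SET b = 0): {a=43, b=0, d=44}
  after event 9 (t=42: SET d = -9): {a=43, b=0, d=-9}
  after event 10 (t=50: SET a = 20): {a=20, b=0, d=-9}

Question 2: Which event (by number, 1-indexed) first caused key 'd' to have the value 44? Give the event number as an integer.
Looking for first event where d becomes 44:
  event 6: d (absent) -> 44  <-- first match

Answer: 6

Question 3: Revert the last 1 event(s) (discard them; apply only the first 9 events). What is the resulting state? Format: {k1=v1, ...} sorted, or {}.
Keep first 9 events (discard last 1):
  after event 1 (t=8: SET b = 44): {b=44}
  after event 2 (t=10: SET c = -17): {b=44, c=-17}
  after event 3 (t=16: DEL d): {b=44, c=-17}
  after event 4 (t=20: SET a = 43): {a=43, b=44, c=-17}
  after event 5 (t=22: INC b by 7): {a=43, b=51, c=-17}
  after event 6 (t=31: SET d = 44): {a=43, b=51, c=-17, d=44}
  after event 7 (t=32: DEL c): {a=43, b=51, d=44}
  after event 8 (t=40: SET b = 0): {a=43, b=0, d=44}
  after event 9 (t=42: SET d = -9): {a=43, b=0, d=-9}

Answer: {a=43, b=0, d=-9}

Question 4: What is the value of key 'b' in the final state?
Track key 'b' through all 10 events:
  event 1 (t=8: SET b = 44): b (absent) -> 44
  event 2 (t=10: SET c = -17): b unchanged
  event 3 (t=16: DEL d): b unchanged
  event 4 (t=20: SET a = 43): b unchanged
  event 5 (t=22: INC b by 7): b 44 -> 51
  event 6 (t=31: SET d = 44): b unchanged
  event 7 (t=32: DEL c): b unchanged
  event 8 (t=40: SET b = 0): b 51 -> 0
  event 9 (t=42: SET d = -9): b unchanged
  event 10 (t=50: SET a = 20): b unchanged
Final: b = 0

Answer: 0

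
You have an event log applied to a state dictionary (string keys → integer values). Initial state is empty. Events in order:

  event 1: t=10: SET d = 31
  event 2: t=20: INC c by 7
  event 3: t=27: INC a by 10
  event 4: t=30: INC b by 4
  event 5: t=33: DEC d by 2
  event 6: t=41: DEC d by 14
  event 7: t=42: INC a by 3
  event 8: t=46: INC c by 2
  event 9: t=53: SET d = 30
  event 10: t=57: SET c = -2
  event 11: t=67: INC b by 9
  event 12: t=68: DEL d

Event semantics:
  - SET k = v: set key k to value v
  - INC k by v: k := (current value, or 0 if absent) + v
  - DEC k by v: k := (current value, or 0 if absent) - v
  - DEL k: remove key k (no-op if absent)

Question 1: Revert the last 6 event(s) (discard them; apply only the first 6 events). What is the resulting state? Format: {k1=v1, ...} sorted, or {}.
Answer: {a=10, b=4, c=7, d=15}

Derivation:
Keep first 6 events (discard last 6):
  after event 1 (t=10: SET d = 31): {d=31}
  after event 2 (t=20: INC c by 7): {c=7, d=31}
  after event 3 (t=27: INC a by 10): {a=10, c=7, d=31}
  after event 4 (t=30: INC b by 4): {a=10, b=4, c=7, d=31}
  after event 5 (t=33: DEC d by 2): {a=10, b=4, c=7, d=29}
  after event 6 (t=41: DEC d by 14): {a=10, b=4, c=7, d=15}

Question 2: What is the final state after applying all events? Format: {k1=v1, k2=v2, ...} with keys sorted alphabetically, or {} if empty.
Answer: {a=13, b=13, c=-2}

Derivation:
  after event 1 (t=10: SET d = 31): {d=31}
  after event 2 (t=20: INC c by 7): {c=7, d=31}
  after event 3 (t=27: INC a by 10): {a=10, c=7, d=31}
  after event 4 (t=30: INC b by 4): {a=10, b=4, c=7, d=31}
  after event 5 (t=33: DEC d by 2): {a=10, b=4, c=7, d=29}
  after event 6 (t=41: DEC d by 14): {a=10, b=4, c=7, d=15}
  after event 7 (t=42: INC a by 3): {a=13, b=4, c=7, d=15}
  after event 8 (t=46: INC c by 2): {a=13, b=4, c=9, d=15}
  after event 9 (t=53: SET d = 30): {a=13, b=4, c=9, d=30}
  after event 10 (t=57: SET c = -2): {a=13, b=4, c=-2, d=30}
  after event 11 (t=67: INC b by 9): {a=13, b=13, c=-2, d=30}
  after event 12 (t=68: DEL d): {a=13, b=13, c=-2}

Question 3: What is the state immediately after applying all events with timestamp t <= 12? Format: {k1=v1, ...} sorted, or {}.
Apply events with t <= 12 (1 events):
  after event 1 (t=10: SET d = 31): {d=31}

Answer: {d=31}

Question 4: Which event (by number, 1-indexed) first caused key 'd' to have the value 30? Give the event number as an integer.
Answer: 9

Derivation:
Looking for first event where d becomes 30:
  event 1: d = 31
  event 2: d = 31
  event 3: d = 31
  event 4: d = 31
  event 5: d = 29
  event 6: d = 15
  event 7: d = 15
  event 8: d = 15
  event 9: d 15 -> 30  <-- first match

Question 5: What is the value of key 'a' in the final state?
Track key 'a' through all 12 events:
  event 1 (t=10: SET d = 31): a unchanged
  event 2 (t=20: INC c by 7): a unchanged
  event 3 (t=27: INC a by 10): a (absent) -> 10
  event 4 (t=30: INC b by 4): a unchanged
  event 5 (t=33: DEC d by 2): a unchanged
  event 6 (t=41: DEC d by 14): a unchanged
  event 7 (t=42: INC a by 3): a 10 -> 13
  event 8 (t=46: INC c by 2): a unchanged
  event 9 (t=53: SET d = 30): a unchanged
  event 10 (t=57: SET c = -2): a unchanged
  event 11 (t=67: INC b by 9): a unchanged
  event 12 (t=68: DEL d): a unchanged
Final: a = 13

Answer: 13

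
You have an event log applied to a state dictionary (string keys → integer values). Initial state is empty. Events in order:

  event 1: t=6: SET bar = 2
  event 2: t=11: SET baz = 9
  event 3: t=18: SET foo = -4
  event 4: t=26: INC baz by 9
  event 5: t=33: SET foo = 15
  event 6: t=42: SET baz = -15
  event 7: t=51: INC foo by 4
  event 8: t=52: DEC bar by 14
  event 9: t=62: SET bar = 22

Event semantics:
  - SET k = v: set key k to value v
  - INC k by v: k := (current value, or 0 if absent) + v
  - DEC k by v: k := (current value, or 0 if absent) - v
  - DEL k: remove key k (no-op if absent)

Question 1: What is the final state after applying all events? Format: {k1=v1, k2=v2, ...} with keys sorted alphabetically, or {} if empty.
  after event 1 (t=6: SET bar = 2): {bar=2}
  after event 2 (t=11: SET baz = 9): {bar=2, baz=9}
  after event 3 (t=18: SET foo = -4): {bar=2, baz=9, foo=-4}
  after event 4 (t=26: INC baz by 9): {bar=2, baz=18, foo=-4}
  after event 5 (t=33: SET foo = 15): {bar=2, baz=18, foo=15}
  after event 6 (t=42: SET baz = -15): {bar=2, baz=-15, foo=15}
  after event 7 (t=51: INC foo by 4): {bar=2, baz=-15, foo=19}
  after event 8 (t=52: DEC bar by 14): {bar=-12, baz=-15, foo=19}
  after event 9 (t=62: SET bar = 22): {bar=22, baz=-15, foo=19}

Answer: {bar=22, baz=-15, foo=19}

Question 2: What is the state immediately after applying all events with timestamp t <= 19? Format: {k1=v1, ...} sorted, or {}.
Answer: {bar=2, baz=9, foo=-4}

Derivation:
Apply events with t <= 19 (3 events):
  after event 1 (t=6: SET bar = 2): {bar=2}
  after event 2 (t=11: SET baz = 9): {bar=2, baz=9}
  after event 3 (t=18: SET foo = -4): {bar=2, baz=9, foo=-4}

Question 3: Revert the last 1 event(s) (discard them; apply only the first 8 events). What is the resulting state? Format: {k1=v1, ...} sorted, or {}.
Answer: {bar=-12, baz=-15, foo=19}

Derivation:
Keep first 8 events (discard last 1):
  after event 1 (t=6: SET bar = 2): {bar=2}
  after event 2 (t=11: SET baz = 9): {bar=2, baz=9}
  after event 3 (t=18: SET foo = -4): {bar=2, baz=9, foo=-4}
  after event 4 (t=26: INC baz by 9): {bar=2, baz=18, foo=-4}
  after event 5 (t=33: SET foo = 15): {bar=2, baz=18, foo=15}
  after event 6 (t=42: SET baz = -15): {bar=2, baz=-15, foo=15}
  after event 7 (t=51: INC foo by 4): {bar=2, baz=-15, foo=19}
  after event 8 (t=52: DEC bar by 14): {bar=-12, baz=-15, foo=19}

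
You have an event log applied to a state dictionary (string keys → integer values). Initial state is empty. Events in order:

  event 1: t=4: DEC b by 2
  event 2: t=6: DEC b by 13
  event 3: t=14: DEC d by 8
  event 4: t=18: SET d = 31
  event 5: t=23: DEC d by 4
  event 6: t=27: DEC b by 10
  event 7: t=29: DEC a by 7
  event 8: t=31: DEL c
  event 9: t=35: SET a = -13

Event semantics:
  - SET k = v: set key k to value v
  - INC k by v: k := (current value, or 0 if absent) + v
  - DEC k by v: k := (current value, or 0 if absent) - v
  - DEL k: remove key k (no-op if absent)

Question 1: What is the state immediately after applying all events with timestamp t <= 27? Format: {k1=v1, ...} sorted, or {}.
Apply events with t <= 27 (6 events):
  after event 1 (t=4: DEC b by 2): {b=-2}
  after event 2 (t=6: DEC b by 13): {b=-15}
  after event 3 (t=14: DEC d by 8): {b=-15, d=-8}
  after event 4 (t=18: SET d = 31): {b=-15, d=31}
  after event 5 (t=23: DEC d by 4): {b=-15, d=27}
  after event 6 (t=27: DEC b by 10): {b=-25, d=27}

Answer: {b=-25, d=27}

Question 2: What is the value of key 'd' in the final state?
Track key 'd' through all 9 events:
  event 1 (t=4: DEC b by 2): d unchanged
  event 2 (t=6: DEC b by 13): d unchanged
  event 3 (t=14: DEC d by 8): d (absent) -> -8
  event 4 (t=18: SET d = 31): d -8 -> 31
  event 5 (t=23: DEC d by 4): d 31 -> 27
  event 6 (t=27: DEC b by 10): d unchanged
  event 7 (t=29: DEC a by 7): d unchanged
  event 8 (t=31: DEL c): d unchanged
  event 9 (t=35: SET a = -13): d unchanged
Final: d = 27

Answer: 27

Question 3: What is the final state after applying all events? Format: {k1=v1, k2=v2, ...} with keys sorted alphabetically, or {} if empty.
Answer: {a=-13, b=-25, d=27}

Derivation:
  after event 1 (t=4: DEC b by 2): {b=-2}
  after event 2 (t=6: DEC b by 13): {b=-15}
  after event 3 (t=14: DEC d by 8): {b=-15, d=-8}
  after event 4 (t=18: SET d = 31): {b=-15, d=31}
  after event 5 (t=23: DEC d by 4): {b=-15, d=27}
  after event 6 (t=27: DEC b by 10): {b=-25, d=27}
  after event 7 (t=29: DEC a by 7): {a=-7, b=-25, d=27}
  after event 8 (t=31: DEL c): {a=-7, b=-25, d=27}
  after event 9 (t=35: SET a = -13): {a=-13, b=-25, d=27}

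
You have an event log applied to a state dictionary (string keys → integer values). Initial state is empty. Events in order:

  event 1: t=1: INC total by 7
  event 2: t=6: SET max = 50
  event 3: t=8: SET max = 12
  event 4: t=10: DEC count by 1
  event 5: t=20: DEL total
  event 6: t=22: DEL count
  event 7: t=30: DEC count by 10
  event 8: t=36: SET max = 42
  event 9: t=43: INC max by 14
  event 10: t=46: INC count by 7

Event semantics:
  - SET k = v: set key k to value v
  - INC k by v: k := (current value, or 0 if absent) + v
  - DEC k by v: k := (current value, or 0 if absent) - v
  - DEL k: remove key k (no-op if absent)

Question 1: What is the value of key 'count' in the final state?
Answer: -3

Derivation:
Track key 'count' through all 10 events:
  event 1 (t=1: INC total by 7): count unchanged
  event 2 (t=6: SET max = 50): count unchanged
  event 3 (t=8: SET max = 12): count unchanged
  event 4 (t=10: DEC count by 1): count (absent) -> -1
  event 5 (t=20: DEL total): count unchanged
  event 6 (t=22: DEL count): count -1 -> (absent)
  event 7 (t=30: DEC count by 10): count (absent) -> -10
  event 8 (t=36: SET max = 42): count unchanged
  event 9 (t=43: INC max by 14): count unchanged
  event 10 (t=46: INC count by 7): count -10 -> -3
Final: count = -3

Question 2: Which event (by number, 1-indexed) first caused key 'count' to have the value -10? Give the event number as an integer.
Looking for first event where count becomes -10:
  event 4: count = -1
  event 5: count = -1
  event 6: count = (absent)
  event 7: count (absent) -> -10  <-- first match

Answer: 7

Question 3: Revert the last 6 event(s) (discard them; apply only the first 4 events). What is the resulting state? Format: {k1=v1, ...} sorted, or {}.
Keep first 4 events (discard last 6):
  after event 1 (t=1: INC total by 7): {total=7}
  after event 2 (t=6: SET max = 50): {max=50, total=7}
  after event 3 (t=8: SET max = 12): {max=12, total=7}
  after event 4 (t=10: DEC count by 1): {count=-1, max=12, total=7}

Answer: {count=-1, max=12, total=7}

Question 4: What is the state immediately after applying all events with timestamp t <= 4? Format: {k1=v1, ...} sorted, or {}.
Apply events with t <= 4 (1 events):
  after event 1 (t=1: INC total by 7): {total=7}

Answer: {total=7}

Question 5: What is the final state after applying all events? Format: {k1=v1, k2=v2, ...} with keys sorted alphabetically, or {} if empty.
Answer: {count=-3, max=56}

Derivation:
  after event 1 (t=1: INC total by 7): {total=7}
  after event 2 (t=6: SET max = 50): {max=50, total=7}
  after event 3 (t=8: SET max = 12): {max=12, total=7}
  after event 4 (t=10: DEC count by 1): {count=-1, max=12, total=7}
  after event 5 (t=20: DEL total): {count=-1, max=12}
  after event 6 (t=22: DEL count): {max=12}
  after event 7 (t=30: DEC count by 10): {count=-10, max=12}
  after event 8 (t=36: SET max = 42): {count=-10, max=42}
  after event 9 (t=43: INC max by 14): {count=-10, max=56}
  after event 10 (t=46: INC count by 7): {count=-3, max=56}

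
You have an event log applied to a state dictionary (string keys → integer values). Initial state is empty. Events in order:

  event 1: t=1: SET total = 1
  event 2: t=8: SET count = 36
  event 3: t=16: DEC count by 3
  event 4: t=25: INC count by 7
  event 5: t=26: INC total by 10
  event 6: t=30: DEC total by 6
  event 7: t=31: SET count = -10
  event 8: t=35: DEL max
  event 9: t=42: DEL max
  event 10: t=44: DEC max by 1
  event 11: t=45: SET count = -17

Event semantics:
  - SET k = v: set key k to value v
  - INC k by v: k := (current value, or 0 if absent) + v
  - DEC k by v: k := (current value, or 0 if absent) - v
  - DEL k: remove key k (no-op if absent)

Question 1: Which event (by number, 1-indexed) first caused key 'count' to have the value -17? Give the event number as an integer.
Looking for first event where count becomes -17:
  event 2: count = 36
  event 3: count = 33
  event 4: count = 40
  event 5: count = 40
  event 6: count = 40
  event 7: count = -10
  event 8: count = -10
  event 9: count = -10
  event 10: count = -10
  event 11: count -10 -> -17  <-- first match

Answer: 11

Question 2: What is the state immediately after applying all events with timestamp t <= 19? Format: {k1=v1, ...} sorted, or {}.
Apply events with t <= 19 (3 events):
  after event 1 (t=1: SET total = 1): {total=1}
  after event 2 (t=8: SET count = 36): {count=36, total=1}
  after event 3 (t=16: DEC count by 3): {count=33, total=1}

Answer: {count=33, total=1}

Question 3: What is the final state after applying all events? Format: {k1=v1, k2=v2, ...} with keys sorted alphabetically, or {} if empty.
  after event 1 (t=1: SET total = 1): {total=1}
  after event 2 (t=8: SET count = 36): {count=36, total=1}
  after event 3 (t=16: DEC count by 3): {count=33, total=1}
  after event 4 (t=25: INC count by 7): {count=40, total=1}
  after event 5 (t=26: INC total by 10): {count=40, total=11}
  after event 6 (t=30: DEC total by 6): {count=40, total=5}
  after event 7 (t=31: SET count = -10): {count=-10, total=5}
  after event 8 (t=35: DEL max): {count=-10, total=5}
  after event 9 (t=42: DEL max): {count=-10, total=5}
  after event 10 (t=44: DEC max by 1): {count=-10, max=-1, total=5}
  after event 11 (t=45: SET count = -17): {count=-17, max=-1, total=5}

Answer: {count=-17, max=-1, total=5}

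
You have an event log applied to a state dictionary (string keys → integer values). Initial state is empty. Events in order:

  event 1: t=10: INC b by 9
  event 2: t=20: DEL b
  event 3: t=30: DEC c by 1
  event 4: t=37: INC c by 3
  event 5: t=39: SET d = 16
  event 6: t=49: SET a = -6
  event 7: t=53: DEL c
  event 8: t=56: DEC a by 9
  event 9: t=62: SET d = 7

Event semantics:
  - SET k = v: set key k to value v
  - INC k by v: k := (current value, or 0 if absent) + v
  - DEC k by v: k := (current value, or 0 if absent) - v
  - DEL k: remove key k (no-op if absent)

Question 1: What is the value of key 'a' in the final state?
Track key 'a' through all 9 events:
  event 1 (t=10: INC b by 9): a unchanged
  event 2 (t=20: DEL b): a unchanged
  event 3 (t=30: DEC c by 1): a unchanged
  event 4 (t=37: INC c by 3): a unchanged
  event 5 (t=39: SET d = 16): a unchanged
  event 6 (t=49: SET a = -6): a (absent) -> -6
  event 7 (t=53: DEL c): a unchanged
  event 8 (t=56: DEC a by 9): a -6 -> -15
  event 9 (t=62: SET d = 7): a unchanged
Final: a = -15

Answer: -15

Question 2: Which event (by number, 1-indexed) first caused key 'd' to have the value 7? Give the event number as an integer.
Looking for first event where d becomes 7:
  event 5: d = 16
  event 6: d = 16
  event 7: d = 16
  event 8: d = 16
  event 9: d 16 -> 7  <-- first match

Answer: 9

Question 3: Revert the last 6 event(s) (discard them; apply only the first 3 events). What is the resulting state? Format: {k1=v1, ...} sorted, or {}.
Keep first 3 events (discard last 6):
  after event 1 (t=10: INC b by 9): {b=9}
  after event 2 (t=20: DEL b): {}
  after event 3 (t=30: DEC c by 1): {c=-1}

Answer: {c=-1}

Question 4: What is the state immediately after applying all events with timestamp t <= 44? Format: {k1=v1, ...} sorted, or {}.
Apply events with t <= 44 (5 events):
  after event 1 (t=10: INC b by 9): {b=9}
  after event 2 (t=20: DEL b): {}
  after event 3 (t=30: DEC c by 1): {c=-1}
  after event 4 (t=37: INC c by 3): {c=2}
  after event 5 (t=39: SET d = 16): {c=2, d=16}

Answer: {c=2, d=16}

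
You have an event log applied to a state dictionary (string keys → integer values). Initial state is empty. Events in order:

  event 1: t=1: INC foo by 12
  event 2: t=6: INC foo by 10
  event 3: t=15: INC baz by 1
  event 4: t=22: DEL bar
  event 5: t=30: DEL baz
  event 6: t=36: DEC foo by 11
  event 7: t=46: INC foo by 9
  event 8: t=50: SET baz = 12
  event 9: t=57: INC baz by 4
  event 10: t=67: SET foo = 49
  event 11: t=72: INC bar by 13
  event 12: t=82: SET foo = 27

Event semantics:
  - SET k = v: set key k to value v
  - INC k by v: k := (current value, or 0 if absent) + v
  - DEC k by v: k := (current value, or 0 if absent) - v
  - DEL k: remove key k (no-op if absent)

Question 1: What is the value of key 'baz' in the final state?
Answer: 16

Derivation:
Track key 'baz' through all 12 events:
  event 1 (t=1: INC foo by 12): baz unchanged
  event 2 (t=6: INC foo by 10): baz unchanged
  event 3 (t=15: INC baz by 1): baz (absent) -> 1
  event 4 (t=22: DEL bar): baz unchanged
  event 5 (t=30: DEL baz): baz 1 -> (absent)
  event 6 (t=36: DEC foo by 11): baz unchanged
  event 7 (t=46: INC foo by 9): baz unchanged
  event 8 (t=50: SET baz = 12): baz (absent) -> 12
  event 9 (t=57: INC baz by 4): baz 12 -> 16
  event 10 (t=67: SET foo = 49): baz unchanged
  event 11 (t=72: INC bar by 13): baz unchanged
  event 12 (t=82: SET foo = 27): baz unchanged
Final: baz = 16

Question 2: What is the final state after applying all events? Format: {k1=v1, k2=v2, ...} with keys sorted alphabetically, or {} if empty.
Answer: {bar=13, baz=16, foo=27}

Derivation:
  after event 1 (t=1: INC foo by 12): {foo=12}
  after event 2 (t=6: INC foo by 10): {foo=22}
  after event 3 (t=15: INC baz by 1): {baz=1, foo=22}
  after event 4 (t=22: DEL bar): {baz=1, foo=22}
  after event 5 (t=30: DEL baz): {foo=22}
  after event 6 (t=36: DEC foo by 11): {foo=11}
  after event 7 (t=46: INC foo by 9): {foo=20}
  after event 8 (t=50: SET baz = 12): {baz=12, foo=20}
  after event 9 (t=57: INC baz by 4): {baz=16, foo=20}
  after event 10 (t=67: SET foo = 49): {baz=16, foo=49}
  after event 11 (t=72: INC bar by 13): {bar=13, baz=16, foo=49}
  after event 12 (t=82: SET foo = 27): {bar=13, baz=16, foo=27}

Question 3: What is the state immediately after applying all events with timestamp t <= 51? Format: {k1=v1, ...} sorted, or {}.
Answer: {baz=12, foo=20}

Derivation:
Apply events with t <= 51 (8 events):
  after event 1 (t=1: INC foo by 12): {foo=12}
  after event 2 (t=6: INC foo by 10): {foo=22}
  after event 3 (t=15: INC baz by 1): {baz=1, foo=22}
  after event 4 (t=22: DEL bar): {baz=1, foo=22}
  after event 5 (t=30: DEL baz): {foo=22}
  after event 6 (t=36: DEC foo by 11): {foo=11}
  after event 7 (t=46: INC foo by 9): {foo=20}
  after event 8 (t=50: SET baz = 12): {baz=12, foo=20}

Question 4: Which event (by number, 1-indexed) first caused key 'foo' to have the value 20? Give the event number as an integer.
Looking for first event where foo becomes 20:
  event 1: foo = 12
  event 2: foo = 22
  event 3: foo = 22
  event 4: foo = 22
  event 5: foo = 22
  event 6: foo = 11
  event 7: foo 11 -> 20  <-- first match

Answer: 7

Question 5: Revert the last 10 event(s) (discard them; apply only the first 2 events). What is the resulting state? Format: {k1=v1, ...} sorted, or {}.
Answer: {foo=22}

Derivation:
Keep first 2 events (discard last 10):
  after event 1 (t=1: INC foo by 12): {foo=12}
  after event 2 (t=6: INC foo by 10): {foo=22}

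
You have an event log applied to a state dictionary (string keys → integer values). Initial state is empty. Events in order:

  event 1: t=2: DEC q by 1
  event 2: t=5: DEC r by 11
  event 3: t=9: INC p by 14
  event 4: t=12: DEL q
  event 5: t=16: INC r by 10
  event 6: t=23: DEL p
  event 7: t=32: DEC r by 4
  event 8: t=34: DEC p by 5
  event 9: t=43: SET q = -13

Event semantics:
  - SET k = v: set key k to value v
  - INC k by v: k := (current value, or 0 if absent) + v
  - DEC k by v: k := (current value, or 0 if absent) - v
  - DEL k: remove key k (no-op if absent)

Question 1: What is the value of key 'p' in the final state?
Answer: -5

Derivation:
Track key 'p' through all 9 events:
  event 1 (t=2: DEC q by 1): p unchanged
  event 2 (t=5: DEC r by 11): p unchanged
  event 3 (t=9: INC p by 14): p (absent) -> 14
  event 4 (t=12: DEL q): p unchanged
  event 5 (t=16: INC r by 10): p unchanged
  event 6 (t=23: DEL p): p 14 -> (absent)
  event 7 (t=32: DEC r by 4): p unchanged
  event 8 (t=34: DEC p by 5): p (absent) -> -5
  event 9 (t=43: SET q = -13): p unchanged
Final: p = -5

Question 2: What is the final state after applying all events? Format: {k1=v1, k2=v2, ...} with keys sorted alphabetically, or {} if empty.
Answer: {p=-5, q=-13, r=-5}

Derivation:
  after event 1 (t=2: DEC q by 1): {q=-1}
  after event 2 (t=5: DEC r by 11): {q=-1, r=-11}
  after event 3 (t=9: INC p by 14): {p=14, q=-1, r=-11}
  after event 4 (t=12: DEL q): {p=14, r=-11}
  after event 5 (t=16: INC r by 10): {p=14, r=-1}
  after event 6 (t=23: DEL p): {r=-1}
  after event 7 (t=32: DEC r by 4): {r=-5}
  after event 8 (t=34: DEC p by 5): {p=-5, r=-5}
  after event 9 (t=43: SET q = -13): {p=-5, q=-13, r=-5}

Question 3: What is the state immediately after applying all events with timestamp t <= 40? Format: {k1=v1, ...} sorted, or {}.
Apply events with t <= 40 (8 events):
  after event 1 (t=2: DEC q by 1): {q=-1}
  after event 2 (t=5: DEC r by 11): {q=-1, r=-11}
  after event 3 (t=9: INC p by 14): {p=14, q=-1, r=-11}
  after event 4 (t=12: DEL q): {p=14, r=-11}
  after event 5 (t=16: INC r by 10): {p=14, r=-1}
  after event 6 (t=23: DEL p): {r=-1}
  after event 7 (t=32: DEC r by 4): {r=-5}
  after event 8 (t=34: DEC p by 5): {p=-5, r=-5}

Answer: {p=-5, r=-5}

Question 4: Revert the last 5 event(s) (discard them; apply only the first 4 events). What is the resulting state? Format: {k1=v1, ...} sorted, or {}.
Answer: {p=14, r=-11}

Derivation:
Keep first 4 events (discard last 5):
  after event 1 (t=2: DEC q by 1): {q=-1}
  after event 2 (t=5: DEC r by 11): {q=-1, r=-11}
  after event 3 (t=9: INC p by 14): {p=14, q=-1, r=-11}
  after event 4 (t=12: DEL q): {p=14, r=-11}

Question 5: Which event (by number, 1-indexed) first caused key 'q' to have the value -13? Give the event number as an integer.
Answer: 9

Derivation:
Looking for first event where q becomes -13:
  event 1: q = -1
  event 2: q = -1
  event 3: q = -1
  event 4: q = (absent)
  event 9: q (absent) -> -13  <-- first match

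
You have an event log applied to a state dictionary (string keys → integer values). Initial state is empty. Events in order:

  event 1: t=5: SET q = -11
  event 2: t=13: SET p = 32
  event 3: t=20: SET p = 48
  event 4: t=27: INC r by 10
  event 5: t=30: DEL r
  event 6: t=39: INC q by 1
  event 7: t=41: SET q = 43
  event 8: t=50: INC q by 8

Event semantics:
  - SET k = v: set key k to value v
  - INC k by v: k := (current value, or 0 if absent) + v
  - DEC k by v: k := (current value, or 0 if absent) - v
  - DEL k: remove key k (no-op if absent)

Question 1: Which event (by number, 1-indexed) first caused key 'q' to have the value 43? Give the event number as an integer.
Looking for first event where q becomes 43:
  event 1: q = -11
  event 2: q = -11
  event 3: q = -11
  event 4: q = -11
  event 5: q = -11
  event 6: q = -10
  event 7: q -10 -> 43  <-- first match

Answer: 7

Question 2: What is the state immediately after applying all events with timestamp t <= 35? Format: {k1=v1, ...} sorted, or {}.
Answer: {p=48, q=-11}

Derivation:
Apply events with t <= 35 (5 events):
  after event 1 (t=5: SET q = -11): {q=-11}
  after event 2 (t=13: SET p = 32): {p=32, q=-11}
  after event 3 (t=20: SET p = 48): {p=48, q=-11}
  after event 4 (t=27: INC r by 10): {p=48, q=-11, r=10}
  after event 5 (t=30: DEL r): {p=48, q=-11}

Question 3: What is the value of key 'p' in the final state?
Answer: 48

Derivation:
Track key 'p' through all 8 events:
  event 1 (t=5: SET q = -11): p unchanged
  event 2 (t=13: SET p = 32): p (absent) -> 32
  event 3 (t=20: SET p = 48): p 32 -> 48
  event 4 (t=27: INC r by 10): p unchanged
  event 5 (t=30: DEL r): p unchanged
  event 6 (t=39: INC q by 1): p unchanged
  event 7 (t=41: SET q = 43): p unchanged
  event 8 (t=50: INC q by 8): p unchanged
Final: p = 48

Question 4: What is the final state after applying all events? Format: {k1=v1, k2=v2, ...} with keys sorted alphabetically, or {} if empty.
  after event 1 (t=5: SET q = -11): {q=-11}
  after event 2 (t=13: SET p = 32): {p=32, q=-11}
  after event 3 (t=20: SET p = 48): {p=48, q=-11}
  after event 4 (t=27: INC r by 10): {p=48, q=-11, r=10}
  after event 5 (t=30: DEL r): {p=48, q=-11}
  after event 6 (t=39: INC q by 1): {p=48, q=-10}
  after event 7 (t=41: SET q = 43): {p=48, q=43}
  after event 8 (t=50: INC q by 8): {p=48, q=51}

Answer: {p=48, q=51}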